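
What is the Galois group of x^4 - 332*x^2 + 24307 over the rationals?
Gal(K/Q) = V_4 (Klein four-group, Z/2Z × Z/2Z)

f factors as (x^2 - 223)(x^2 - 109), so the splitting field is K = Q(sqrt(223), sqrt(109)). The elements 223, 109, 24307 are all non-squares in Q, so sqrt(223) and sqrt(109) generate independent quadratic extensions. Thus [K:Q] = 4 and Gal(K/Q) is generated by the two order-2 automorphisms sqrt(223) ↦ -sqrt(223) and sqrt(109) ↦ -sqrt(109), giving V_4.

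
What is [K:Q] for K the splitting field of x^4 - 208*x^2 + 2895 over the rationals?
[K:Q] = 4

f factors as (x^2 - 15)(x^2 - 193); the splitting field is K = Q(sqrt(15), sqrt(193)). Since 15, 193, and 2895 are all non-squares in Q, the three subfields Q(sqrt(15)), Q(sqrt(193)), Q(sqrt(2895)) are distinct degree-2 extensions, so [K:Q] = 4 (Klein four Galois group).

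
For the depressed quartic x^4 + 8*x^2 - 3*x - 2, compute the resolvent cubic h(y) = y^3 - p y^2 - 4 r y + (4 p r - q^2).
h(y) = y^3 - 8*y^2 + 8*y - 73

Identify coefficients: p = 8, q = -3, r = -2.
Plug into h(y) = y^3 - p y^2 - 4 r y + (4 p r - q^2):
  h(y) = y^3 - (8) y^2 - 4*(-2) y + (4*(8)*(-2) - (-3)^2)
       = y^3 + (-8) y^2 + (8) y + (-73).
Simplifying: h(y) = y^3 - 8*y^2 + 8*y - 73.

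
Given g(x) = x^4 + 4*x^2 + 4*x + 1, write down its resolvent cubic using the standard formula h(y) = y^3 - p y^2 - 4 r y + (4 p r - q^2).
h(y) = y^3 - 4*y^2 - 4*y

Identify coefficients: p = 4, q = 4, r = 1.
Plug into h(y) = y^3 - p y^2 - 4 r y + (4 p r - q^2):
  h(y) = y^3 - (4) y^2 - 4*(1) y + (4*(4)*(1) - (4)^2)
       = y^3 + (-4) y^2 + (-4) y + (0).
Simplifying: h(y) = y^3 - 4*y^2 - 4*y.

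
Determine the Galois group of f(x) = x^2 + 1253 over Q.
Gal(K/Q) = Z/2Z (cyclic of order 2)

x^2 + 1253 is irreducible over Q since -1253 is not a rational square. The splitting field Q(sqrt(-1253)) has degree 2 over Q, and its unique nontrivial automorphism is sqrt(-1253) ↦ -sqrt(-1253). Hence Gal(Q(sqrt(-1253))/Q) = Z/2Z.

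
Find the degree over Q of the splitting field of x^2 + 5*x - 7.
[K:Q] = 2

The discriminant of x^2 + (5)*x + (-7) is b^2 - 4c = 25 - (-28) = 53. Since 53 is not a perfect square in Q, the polynomial is irreducible over Q. Its two roots generate a degree-2 extension, so [K:Q] = 2.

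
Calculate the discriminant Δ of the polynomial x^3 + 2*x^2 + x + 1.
Δ = -23

For x^3 + a x^2 + b x + c the discriminant is Δ = 18 a b c - 4 a^3 c + a^2 b^2 - 4 b^3 - 27 c^2.
Plug a = 2, b = 1, c = 1:
  18*(2)*(1)*(1) - 4*(2)^3*(1) + (2)^2*(1)^2 - 4*(1)^3 - 27*(1)^2
  = 36 + (-32) + 4 + (-4) + (-27)
  = -23.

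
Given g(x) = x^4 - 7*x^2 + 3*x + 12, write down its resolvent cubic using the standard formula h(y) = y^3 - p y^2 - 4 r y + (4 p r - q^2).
h(y) = y^3 + 7*y^2 - 48*y - 345

Identify coefficients: p = -7, q = 3, r = 12.
Plug into h(y) = y^3 - p y^2 - 4 r y + (4 p r - q^2):
  h(y) = y^3 - (-7) y^2 - 4*(12) y + (4*(-7)*(12) - (3)^2)
       = y^3 + (7) y^2 + (-48) y + (-345).
Simplifying: h(y) = y^3 + 7*y^2 - 48*y - 345.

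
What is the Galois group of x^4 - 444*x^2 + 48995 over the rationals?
Gal(K/Q) = V_4 (Klein four-group, Z/2Z × Z/2Z)

f factors as (x^2 - 239)(x^2 - 205), so the splitting field is K = Q(sqrt(239), sqrt(205)). The elements 239, 205, 48995 are all non-squares in Q, so sqrt(239) and sqrt(205) generate independent quadratic extensions. Thus [K:Q] = 4 and Gal(K/Q) is generated by the two order-2 automorphisms sqrt(239) ↦ -sqrt(239) and sqrt(205) ↦ -sqrt(205), giving V_4.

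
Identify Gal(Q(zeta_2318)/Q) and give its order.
|Gal(Q(zeta_2318)/Q)| = phi(2318) = 1080; group ≅ (Z/2318Z)^* ≅ Z/18Z × Z/60Z

The n-th cyclotomic polynomial Φ_2318(x) is the minimal polynomial of zeta_2318 over Q and has degree phi(2318) = 1080. So Q(zeta_2318) is a degree-1080 Galois extension with Galois group (Z/2318Z)^*. By CRT, (Z/2318Z)^* ≅ (Z/2Z)^* × (Z/19Z)^* × (Z/61Z)^*. Each prime-power unit group is (Z/2Z)^* ≅ trivial group (order 1); (Z/19Z)^* ≅ Z/18Z; (Z/61Z)^* ≅ Z/60Z. Hence Gal(Q(zeta_2318)/Q) ≅ Z/18Z × Z/60Z.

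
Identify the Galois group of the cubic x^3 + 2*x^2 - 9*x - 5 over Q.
Gal(K/Q) = S_3 (symmetric group of order 6)

Compute the discriminant of x^3 + (2)*x^2 + (-9)*x + (-5): Δ = 4345. Since Δ is not a rational square, the Galois group is not contained in A_3; it must be the full S_3 (irreducibility of the cubic rules out anything smaller).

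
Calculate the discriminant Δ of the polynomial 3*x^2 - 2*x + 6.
Δ = -68

For a quadratic a x^2 + b x + c the discriminant is Δ = b^2 - 4ac = (-2)^2 - 4*(3)*(6) = 4 - (72) = -68.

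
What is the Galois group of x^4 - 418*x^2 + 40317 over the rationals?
Gal(K/Q) = V_4 (Klein four-group, Z/2Z × Z/2Z)

f factors as (x^2 - 151)(x^2 - 267), so the splitting field is K = Q(sqrt(151), sqrt(267)). The elements 151, 267, 40317 are all non-squares in Q, so sqrt(151) and sqrt(267) generate independent quadratic extensions. Thus [K:Q] = 4 and Gal(K/Q) is generated by the two order-2 automorphisms sqrt(151) ↦ -sqrt(151) and sqrt(267) ↦ -sqrt(267), giving V_4.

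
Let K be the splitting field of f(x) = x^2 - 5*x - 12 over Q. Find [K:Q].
[K:Q] = 2

The discriminant of x^2 + (-5)*x + (-12) is b^2 - 4c = 25 - (-48) = 73. Since 73 is not a perfect square in Q, the polynomial is irreducible over Q. Its two roots generate a degree-2 extension, so [K:Q] = 2.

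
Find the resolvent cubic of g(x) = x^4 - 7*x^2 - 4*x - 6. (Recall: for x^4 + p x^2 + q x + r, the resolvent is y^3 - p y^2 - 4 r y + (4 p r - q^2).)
h(y) = y^3 + 7*y^2 + 24*y + 152

Identify coefficients: p = -7, q = -4, r = -6.
Plug into h(y) = y^3 - p y^2 - 4 r y + (4 p r - q^2):
  h(y) = y^3 - (-7) y^2 - 4*(-6) y + (4*(-7)*(-6) - (-4)^2)
       = y^3 + (7) y^2 + (24) y + (152).
Simplifying: h(y) = y^3 + 7*y^2 + 24*y + 152.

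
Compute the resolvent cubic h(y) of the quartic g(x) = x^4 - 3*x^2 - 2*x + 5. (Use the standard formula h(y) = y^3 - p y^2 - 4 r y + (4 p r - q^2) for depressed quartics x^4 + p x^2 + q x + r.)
h(y) = y^3 + 3*y^2 - 20*y - 64

Identify coefficients: p = -3, q = -2, r = 5.
Plug into h(y) = y^3 - p y^2 - 4 r y + (4 p r - q^2):
  h(y) = y^3 - (-3) y^2 - 4*(5) y + (4*(-3)*(5) - (-2)^2)
       = y^3 + (3) y^2 + (-20) y + (-64).
Simplifying: h(y) = y^3 + 3*y^2 - 20*y - 64.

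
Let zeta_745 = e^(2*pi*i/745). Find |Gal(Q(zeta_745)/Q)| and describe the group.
|Gal(Q(zeta_745)/Q)| = phi(745) = 592; group ≅ (Z/745Z)^* ≅ Z/4Z × Z/148Z

The n-th cyclotomic polynomial Φ_745(x) is the minimal polynomial of zeta_745 over Q and has degree phi(745) = 592. So Q(zeta_745) is a degree-592 Galois extension with Galois group (Z/745Z)^*. By CRT, (Z/745Z)^* ≅ (Z/5Z)^* × (Z/149Z)^*. Each prime-power unit group is (Z/5Z)^* ≅ Z/4Z; (Z/149Z)^* ≅ Z/148Z. Hence Gal(Q(zeta_745)/Q) ≅ Z/4Z × Z/148Z.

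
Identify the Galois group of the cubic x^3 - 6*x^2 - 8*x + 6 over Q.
Gal(K/Q) = S_3 (symmetric group of order 6)

Compute the discriminant of x^3 + (-6)*x^2 + (-8)*x + (6): Δ = 13748. Since Δ is not a rational square, the Galois group is not contained in A_3; it must be the full S_3 (irreducibility of the cubic rules out anything smaller).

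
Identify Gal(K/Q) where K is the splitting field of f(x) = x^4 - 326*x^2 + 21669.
Gal(K/Q) = V_4 (Klein four-group, Z/2Z × Z/2Z)

f factors as (x^2 - 93)(x^2 - 233), so the splitting field is K = Q(sqrt(93), sqrt(233)). The elements 93, 233, 21669 are all non-squares in Q, so sqrt(93) and sqrt(233) generate independent quadratic extensions. Thus [K:Q] = 4 and Gal(K/Q) is generated by the two order-2 automorphisms sqrt(93) ↦ -sqrt(93) and sqrt(233) ↦ -sqrt(233), giving V_4.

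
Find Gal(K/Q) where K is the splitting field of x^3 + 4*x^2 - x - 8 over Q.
Gal(K/Q) = S_3 (symmetric group of order 6)

Compute the discriminant of x^3 + (4)*x^2 + (-1)*x + (-8): Δ = 916. Since Δ is not a rational square, the Galois group is not contained in A_3; it must be the full S_3 (irreducibility of the cubic rules out anything smaller).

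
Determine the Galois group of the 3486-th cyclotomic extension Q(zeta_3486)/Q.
|Gal(Q(zeta_3486)/Q)| = phi(3486) = 984; group ≅ (Z/3486Z)^* ≅ Z/2Z × Z/6Z × Z/82Z

The n-th cyclotomic polynomial Φ_3486(x) is the minimal polynomial of zeta_3486 over Q and has degree phi(3486) = 984. So Q(zeta_3486) is a degree-984 Galois extension with Galois group (Z/3486Z)^*. By CRT, (Z/3486Z)^* ≅ (Z/2Z)^* × (Z/3Z)^* × (Z/7Z)^* × (Z/83Z)^*. Each prime-power unit group is (Z/2Z)^* ≅ trivial group (order 1); (Z/3Z)^* ≅ Z/2Z; (Z/7Z)^* ≅ Z/6Z; (Z/83Z)^* ≅ Z/82Z. Hence Gal(Q(zeta_3486)/Q) ≅ Z/2Z × Z/6Z × Z/82Z.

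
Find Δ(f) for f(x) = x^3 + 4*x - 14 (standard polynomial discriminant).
Δ = -5548

For a depressed cubic x^3 + p x + q the discriminant is Δ = -4 p^3 - 27 q^2 = -4*(4)^3 - 27*(-14)^2 = -256 - 5292 = -5548.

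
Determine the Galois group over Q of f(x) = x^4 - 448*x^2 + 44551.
Gal(K/Q) = V_4 (Klein four-group, Z/2Z × Z/2Z)

f factors as (x^2 - 149)(x^2 - 299), so the splitting field is K = Q(sqrt(149), sqrt(299)). The elements 149, 299, 44551 are all non-squares in Q, so sqrt(149) and sqrt(299) generate independent quadratic extensions. Thus [K:Q] = 4 and Gal(K/Q) is generated by the two order-2 automorphisms sqrt(149) ↦ -sqrt(149) and sqrt(299) ↦ -sqrt(299), giving V_4.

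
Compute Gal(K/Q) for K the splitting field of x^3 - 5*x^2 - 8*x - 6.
Gal(K/Q) = S_3 (symmetric group of order 6)

Compute the discriminant of x^3 + (-5)*x^2 + (-8)*x + (-6): Δ = -4644. Since Δ is not a rational square, the Galois group is not contained in A_3; it must be the full S_3 (irreducibility of the cubic rules out anything smaller).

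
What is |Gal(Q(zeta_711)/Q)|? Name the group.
|Gal(Q(zeta_711)/Q)| = phi(711) = 468; group ≅ (Z/711Z)^* ≅ Z/6Z × Z/78Z

The n-th cyclotomic polynomial Φ_711(x) is the minimal polynomial of zeta_711 over Q and has degree phi(711) = 468. So Q(zeta_711) is a degree-468 Galois extension with Galois group (Z/711Z)^*. By CRT, (Z/711Z)^* ≅ (Z/9Z)^* × (Z/79Z)^*. Each prime-power unit group is (Z/9Z)^* ≅ Z/6Z; (Z/79Z)^* ≅ Z/78Z. Hence Gal(Q(zeta_711)/Q) ≅ Z/6Z × Z/78Z.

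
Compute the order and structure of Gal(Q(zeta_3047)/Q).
|Gal(Q(zeta_3047)/Q)| = phi(3047) = 2760; group ≅ (Z/3047Z)^* ≅ Z/10Z × Z/276Z

The n-th cyclotomic polynomial Φ_3047(x) is the minimal polynomial of zeta_3047 over Q and has degree phi(3047) = 2760. So Q(zeta_3047) is a degree-2760 Galois extension with Galois group (Z/3047Z)^*. By CRT, (Z/3047Z)^* ≅ (Z/11Z)^* × (Z/277Z)^*. Each prime-power unit group is (Z/11Z)^* ≅ Z/10Z; (Z/277Z)^* ≅ Z/276Z. Hence Gal(Q(zeta_3047)/Q) ≅ Z/10Z × Z/276Z.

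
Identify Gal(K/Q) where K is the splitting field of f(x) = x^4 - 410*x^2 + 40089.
Gal(K/Q) = V_4 (Klein four-group, Z/2Z × Z/2Z)

f factors as (x^2 - 249)(x^2 - 161), so the splitting field is K = Q(sqrt(249), sqrt(161)). The elements 249, 161, 40089 are all non-squares in Q, so sqrt(249) and sqrt(161) generate independent quadratic extensions. Thus [K:Q] = 4 and Gal(K/Q) is generated by the two order-2 automorphisms sqrt(249) ↦ -sqrt(249) and sqrt(161) ↦ -sqrt(161), giving V_4.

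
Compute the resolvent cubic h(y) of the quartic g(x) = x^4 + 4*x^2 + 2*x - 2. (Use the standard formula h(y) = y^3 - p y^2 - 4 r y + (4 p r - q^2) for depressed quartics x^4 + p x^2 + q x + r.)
h(y) = y^3 - 4*y^2 + 8*y - 36

Identify coefficients: p = 4, q = 2, r = -2.
Plug into h(y) = y^3 - p y^2 - 4 r y + (4 p r - q^2):
  h(y) = y^3 - (4) y^2 - 4*(-2) y + (4*(4)*(-2) - (2)^2)
       = y^3 + (-4) y^2 + (8) y + (-36).
Simplifying: h(y) = y^3 - 4*y^2 + 8*y - 36.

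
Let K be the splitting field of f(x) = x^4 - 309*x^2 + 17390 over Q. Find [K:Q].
[K:Q] = 4

f factors as (x^2 - 235)(x^2 - 74); the splitting field is K = Q(sqrt(235), sqrt(74)). Since 235, 74, and 17390 are all non-squares in Q, the three subfields Q(sqrt(235)), Q(sqrt(74)), Q(sqrt(17390)) are distinct degree-2 extensions, so [K:Q] = 4 (Klein four Galois group).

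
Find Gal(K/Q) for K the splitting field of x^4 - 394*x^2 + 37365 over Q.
Gal(K/Q) = V_4 (Klein four-group, Z/2Z × Z/2Z)

f factors as (x^2 - 159)(x^2 - 235), so the splitting field is K = Q(sqrt(159), sqrt(235)). The elements 159, 235, 37365 are all non-squares in Q, so sqrt(159) and sqrt(235) generate independent quadratic extensions. Thus [K:Q] = 4 and Gal(K/Q) is generated by the two order-2 automorphisms sqrt(159) ↦ -sqrt(159) and sqrt(235) ↦ -sqrt(235), giving V_4.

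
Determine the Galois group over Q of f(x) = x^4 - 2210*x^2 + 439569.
Gal(K/Q) = Z/2Z (cyclic of order 2)

f factors as (x^2 - 1989)(x^2 - 221), so the splitting field is K = Q(sqrt(1989), sqrt(221)). The squarefree part of 1989 is 221 and the squarefree part of 221 is also 221, so sqrt(1989) and sqrt(221) are both rational multiples of sqrt(221). Hence Q(sqrt(1989)) = Q(sqrt(221)) = Q(sqrt(221)), and the splitting field collapses to a single degree-2 extension with Galois group Z/2Z.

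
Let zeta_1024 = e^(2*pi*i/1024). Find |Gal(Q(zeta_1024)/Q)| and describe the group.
|Gal(Q(zeta_1024)/Q)| = phi(1024) = 512; group ≅ (Z/1024Z)^* ≅ Z/2Z × Z/256Z

The n-th cyclotomic polynomial Φ_1024(x) is the minimal polynomial of zeta_1024 over Q and has degree phi(1024) = 512. So Q(zeta_1024) is a degree-512 Galois extension with Galois group (Z/1024Z)^*. (Z/1024Z)^* for n = 2^10 is Z/2Z × Z/2^8Z (not cyclic). Hence Gal(Q(zeta_1024)/Q) ≅ Z/2Z × Z/256Z.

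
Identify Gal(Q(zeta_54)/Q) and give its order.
|Gal(Q(zeta_54)/Q)| = phi(54) = 18; group ≅ (Z/54Z)^* ≅ Z/18Z

The n-th cyclotomic polynomial Φ_54(x) is the minimal polynomial of zeta_54 over Q and has degree phi(54) = 18. So Q(zeta_54) is a degree-18 Galois extension with Galois group (Z/54Z)^*. By CRT, (Z/54Z)^* ≅ (Z/2Z)^* × (Z/27Z)^*. Each prime-power unit group is (Z/2Z)^* ≅ trivial group (order 1); (Z/27Z)^* ≅ Z/18Z. Hence Gal(Q(zeta_54)/Q) ≅ Z/18Z.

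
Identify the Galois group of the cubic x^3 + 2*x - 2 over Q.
Gal(K/Q) = S_3 (symmetric group of order 6)

Compute the discriminant of x^3 + (0)*x^2 + (2)*x + (-2): Δ = -140. Since Δ is not a rational square, the Galois group is not contained in A_3; it must be the full S_3 (irreducibility of the cubic rules out anything smaller).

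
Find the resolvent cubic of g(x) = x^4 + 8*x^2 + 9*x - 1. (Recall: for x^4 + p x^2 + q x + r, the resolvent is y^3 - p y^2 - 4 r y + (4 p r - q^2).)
h(y) = y^3 - 8*y^2 + 4*y - 113

Identify coefficients: p = 8, q = 9, r = -1.
Plug into h(y) = y^3 - p y^2 - 4 r y + (4 p r - q^2):
  h(y) = y^3 - (8) y^2 - 4*(-1) y + (4*(8)*(-1) - (9)^2)
       = y^3 + (-8) y^2 + (4) y + (-113).
Simplifying: h(y) = y^3 - 8*y^2 + 4*y - 113.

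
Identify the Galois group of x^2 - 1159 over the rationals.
Gal(K/Q) = Z/2Z (cyclic of order 2)

x^2 - 1159 is irreducible over Q since 1159 is not a rational square. The splitting field Q(sqrt(1159)) has degree 2 over Q, and its unique nontrivial automorphism is sqrt(1159) ↦ -sqrt(1159). Hence Gal(Q(sqrt(1159))/Q) = Z/2Z.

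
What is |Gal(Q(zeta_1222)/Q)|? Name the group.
|Gal(Q(zeta_1222)/Q)| = phi(1222) = 552; group ≅ (Z/1222Z)^* ≅ Z/12Z × Z/46Z

The n-th cyclotomic polynomial Φ_1222(x) is the minimal polynomial of zeta_1222 over Q and has degree phi(1222) = 552. So Q(zeta_1222) is a degree-552 Galois extension with Galois group (Z/1222Z)^*. By CRT, (Z/1222Z)^* ≅ (Z/2Z)^* × (Z/13Z)^* × (Z/47Z)^*. Each prime-power unit group is (Z/2Z)^* ≅ trivial group (order 1); (Z/13Z)^* ≅ Z/12Z; (Z/47Z)^* ≅ Z/46Z. Hence Gal(Q(zeta_1222)/Q) ≅ Z/12Z × Z/46Z.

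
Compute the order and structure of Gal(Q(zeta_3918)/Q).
|Gal(Q(zeta_3918)/Q)| = phi(3918) = 1304; group ≅ (Z/3918Z)^* ≅ Z/2Z × Z/652Z

The n-th cyclotomic polynomial Φ_3918(x) is the minimal polynomial of zeta_3918 over Q and has degree phi(3918) = 1304. So Q(zeta_3918) is a degree-1304 Galois extension with Galois group (Z/3918Z)^*. By CRT, (Z/3918Z)^* ≅ (Z/2Z)^* × (Z/3Z)^* × (Z/653Z)^*. Each prime-power unit group is (Z/2Z)^* ≅ trivial group (order 1); (Z/3Z)^* ≅ Z/2Z; (Z/653Z)^* ≅ Z/652Z. Hence Gal(Q(zeta_3918)/Q) ≅ Z/2Z × Z/652Z.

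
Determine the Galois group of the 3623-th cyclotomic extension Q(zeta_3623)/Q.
|Gal(Q(zeta_3623)/Q)| = phi(3623) = 3622; group ≅ (Z/3623Z)^* ≅ Z/3622Z

The n-th cyclotomic polynomial Φ_3623(x) is the minimal polynomial of zeta_3623 over Q and has degree phi(3623) = 3622. So Q(zeta_3623) is a degree-3622 Galois extension with Galois group (Z/3623Z)^*. (Z/3623Z)^* is cyclic since 3623 is an odd prime power (or 4). Hence Gal(Q(zeta_3623)/Q) ≅ Z/3622Z.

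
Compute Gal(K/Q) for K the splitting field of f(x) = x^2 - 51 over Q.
Gal(K/Q) = Z/2Z (cyclic of order 2)

x^2 - 51 is irreducible over Q since 51 is not a rational square. The splitting field Q(sqrt(51)) has degree 2 over Q, and its unique nontrivial automorphism is sqrt(51) ↦ -sqrt(51). Hence Gal(Q(sqrt(51))/Q) = Z/2Z.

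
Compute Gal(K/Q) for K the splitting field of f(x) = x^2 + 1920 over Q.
Gal(K/Q) = Z/2Z (cyclic of order 2)

x^2 + 1920 is irreducible over Q since -1920 is not a rational square. The splitting field Q(sqrt(-1920)) has degree 2 over Q, and its unique nontrivial automorphism is sqrt(-1920) ↦ -sqrt(-1920). Hence Gal(Q(sqrt(-1920))/Q) = Z/2Z.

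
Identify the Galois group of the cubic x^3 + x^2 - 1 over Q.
Gal(K/Q) = S_3 (symmetric group of order 6)

Compute the discriminant of x^3 + (1)*x^2 + (0)*x + (-1): Δ = -23. Since Δ is not a rational square, the Galois group is not contained in A_3; it must be the full S_3 (irreducibility of the cubic rules out anything smaller).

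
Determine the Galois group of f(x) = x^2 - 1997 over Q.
Gal(K/Q) = Z/2Z (cyclic of order 2)

x^2 - 1997 is irreducible over Q since 1997 is not a rational square. The splitting field Q(sqrt(1997)) has degree 2 over Q, and its unique nontrivial automorphism is sqrt(1997) ↦ -sqrt(1997). Hence Gal(Q(sqrt(1997))/Q) = Z/2Z.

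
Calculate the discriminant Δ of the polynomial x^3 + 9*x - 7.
Δ = -4239

For a depressed cubic x^3 + p x + q the discriminant is Δ = -4 p^3 - 27 q^2 = -4*(9)^3 - 27*(-7)^2 = -2916 - 1323 = -4239.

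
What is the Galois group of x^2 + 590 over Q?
Gal(K/Q) = Z/2Z (cyclic of order 2)

x^2 + 590 is irreducible over Q since -590 is not a rational square. The splitting field Q(sqrt(-590)) has degree 2 over Q, and its unique nontrivial automorphism is sqrt(-590) ↦ -sqrt(-590). Hence Gal(Q(sqrt(-590))/Q) = Z/2Z.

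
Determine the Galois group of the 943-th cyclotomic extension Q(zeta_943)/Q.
|Gal(Q(zeta_943)/Q)| = phi(943) = 880; group ≅ (Z/943Z)^* ≅ Z/22Z × Z/40Z

The n-th cyclotomic polynomial Φ_943(x) is the minimal polynomial of zeta_943 over Q and has degree phi(943) = 880. So Q(zeta_943) is a degree-880 Galois extension with Galois group (Z/943Z)^*. By CRT, (Z/943Z)^* ≅ (Z/23Z)^* × (Z/41Z)^*. Each prime-power unit group is (Z/23Z)^* ≅ Z/22Z; (Z/41Z)^* ≅ Z/40Z. Hence Gal(Q(zeta_943)/Q) ≅ Z/22Z × Z/40Z.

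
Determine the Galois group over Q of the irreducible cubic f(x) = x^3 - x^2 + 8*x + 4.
Gal(K/Q) = S_3 (symmetric group of order 6)

Compute the discriminant of x^3 + (-1)*x^2 + (8)*x + (4): Δ = -2976. Since Δ is not a rational square, the Galois group is not contained in A_3; it must be the full S_3 (irreducibility of the cubic rules out anything smaller).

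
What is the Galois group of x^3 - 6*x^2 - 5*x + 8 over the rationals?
Gal(K/Q) = S_3 (symmetric group of order 6)

Compute the discriminant of x^3 + (-6)*x^2 + (-5)*x + (8): Δ = 10904. Since Δ is not a rational square, the Galois group is not contained in A_3; it must be the full S_3 (irreducibility of the cubic rules out anything smaller).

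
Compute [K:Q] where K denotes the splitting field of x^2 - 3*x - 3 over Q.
[K:Q] = 2

The discriminant of x^2 + (-3)*x + (-3) is b^2 - 4c = 9 - (-12) = 21. Since 21 is not a perfect square in Q, the polynomial is irreducible over Q. Its two roots generate a degree-2 extension, so [K:Q] = 2.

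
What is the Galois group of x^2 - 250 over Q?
Gal(K/Q) = Z/2Z (cyclic of order 2)

x^2 - 250 is irreducible over Q since 250 is not a rational square. The splitting field Q(sqrt(250)) has degree 2 over Q, and its unique nontrivial automorphism is sqrt(250) ↦ -sqrt(250). Hence Gal(Q(sqrt(250))/Q) = Z/2Z.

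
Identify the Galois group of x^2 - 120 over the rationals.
Gal(K/Q) = Z/2Z (cyclic of order 2)

x^2 - 120 is irreducible over Q since 120 is not a rational square. The splitting field Q(sqrt(120)) has degree 2 over Q, and its unique nontrivial automorphism is sqrt(120) ↦ -sqrt(120). Hence Gal(Q(sqrt(120))/Q) = Z/2Z.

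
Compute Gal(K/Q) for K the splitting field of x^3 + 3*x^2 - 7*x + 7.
Gal(K/Q) = S_3 (symmetric group of order 6)

Compute the discriminant of x^3 + (3)*x^2 + (-7)*x + (7): Δ = -2912. Since Δ is not a rational square, the Galois group is not contained in A_3; it must be the full S_3 (irreducibility of the cubic rules out anything smaller).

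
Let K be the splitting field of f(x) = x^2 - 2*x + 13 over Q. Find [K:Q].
[K:Q] = 2

The discriminant of x^2 + (-2)*x + (13) is b^2 - 4c = 4 - (52) = -48. Since -48 is not a perfect square in Q, the polynomial is irreducible over Q. Its two roots generate a degree-2 extension, so [K:Q] = 2.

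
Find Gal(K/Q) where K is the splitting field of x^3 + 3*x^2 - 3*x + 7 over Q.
Gal(K/Q) = S_3 (symmetric group of order 6)

Compute the discriminant of x^3 + (3)*x^2 + (-3)*x + (7): Δ = -3024. Since Δ is not a rational square, the Galois group is not contained in A_3; it must be the full S_3 (irreducibility of the cubic rules out anything smaller).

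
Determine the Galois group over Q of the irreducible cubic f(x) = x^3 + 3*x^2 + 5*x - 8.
Gal(K/Q) = S_3 (symmetric group of order 6)

Compute the discriminant of x^3 + (3)*x^2 + (5)*x + (-8): Δ = -3299. Since Δ is not a rational square, the Galois group is not contained in A_3; it must be the full S_3 (irreducibility of the cubic rules out anything smaller).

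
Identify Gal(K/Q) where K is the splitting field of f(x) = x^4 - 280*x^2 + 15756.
Gal(K/Q) = V_4 (Klein four-group, Z/2Z × Z/2Z)

f factors as (x^2 - 78)(x^2 - 202), so the splitting field is K = Q(sqrt(78), sqrt(202)). The elements 78, 202, 15756 are all non-squares in Q, so sqrt(78) and sqrt(202) generate independent quadratic extensions. Thus [K:Q] = 4 and Gal(K/Q) is generated by the two order-2 automorphisms sqrt(78) ↦ -sqrt(78) and sqrt(202) ↦ -sqrt(202), giving V_4.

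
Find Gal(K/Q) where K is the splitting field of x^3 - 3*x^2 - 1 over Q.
Gal(K/Q) = S_3 (symmetric group of order 6)

Compute the discriminant of x^3 + (-3)*x^2 + (0)*x + (-1): Δ = -135. Since Δ is not a rational square, the Galois group is not contained in A_3; it must be the full S_3 (irreducibility of the cubic rules out anything smaller).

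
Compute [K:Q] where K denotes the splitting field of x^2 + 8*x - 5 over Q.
[K:Q] = 2

The discriminant of x^2 + (8)*x + (-5) is b^2 - 4c = 64 - (-20) = 84. Since 84 is not a perfect square in Q, the polynomial is irreducible over Q. Its two roots generate a degree-2 extension, so [K:Q] = 2.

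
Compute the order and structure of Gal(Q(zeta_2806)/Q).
|Gal(Q(zeta_2806)/Q)| = phi(2806) = 1320; group ≅ (Z/2806Z)^* ≅ Z/22Z × Z/60Z

The n-th cyclotomic polynomial Φ_2806(x) is the minimal polynomial of zeta_2806 over Q and has degree phi(2806) = 1320. So Q(zeta_2806) is a degree-1320 Galois extension with Galois group (Z/2806Z)^*. By CRT, (Z/2806Z)^* ≅ (Z/2Z)^* × (Z/23Z)^* × (Z/61Z)^*. Each prime-power unit group is (Z/2Z)^* ≅ trivial group (order 1); (Z/23Z)^* ≅ Z/22Z; (Z/61Z)^* ≅ Z/60Z. Hence Gal(Q(zeta_2806)/Q) ≅ Z/22Z × Z/60Z.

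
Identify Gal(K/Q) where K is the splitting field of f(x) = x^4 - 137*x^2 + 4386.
Gal(K/Q) = V_4 (Klein four-group, Z/2Z × Z/2Z)

f factors as (x^2 - 51)(x^2 - 86), so the splitting field is K = Q(sqrt(51), sqrt(86)). The elements 51, 86, 4386 are all non-squares in Q, so sqrt(51) and sqrt(86) generate independent quadratic extensions. Thus [K:Q] = 4 and Gal(K/Q) is generated by the two order-2 automorphisms sqrt(51) ↦ -sqrt(51) and sqrt(86) ↦ -sqrt(86), giving V_4.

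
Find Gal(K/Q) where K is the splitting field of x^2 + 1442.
Gal(K/Q) = Z/2Z (cyclic of order 2)

x^2 + 1442 is irreducible over Q since -1442 is not a rational square. The splitting field Q(sqrt(-1442)) has degree 2 over Q, and its unique nontrivial automorphism is sqrt(-1442) ↦ -sqrt(-1442). Hence Gal(Q(sqrt(-1442))/Q) = Z/2Z.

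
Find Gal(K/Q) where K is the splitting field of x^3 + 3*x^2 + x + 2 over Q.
Gal(K/Q) = S_3 (symmetric group of order 6)

Compute the discriminant of x^3 + (3)*x^2 + (1)*x + (2): Δ = -211. Since Δ is not a rational square, the Galois group is not contained in A_3; it must be the full S_3 (irreducibility of the cubic rules out anything smaller).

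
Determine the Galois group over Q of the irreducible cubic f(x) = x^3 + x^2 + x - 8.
Gal(K/Q) = S_3 (symmetric group of order 6)

Compute the discriminant of x^3 + (1)*x^2 + (1)*x + (-8): Δ = -1843. Since Δ is not a rational square, the Galois group is not contained in A_3; it must be the full S_3 (irreducibility of the cubic rules out anything smaller).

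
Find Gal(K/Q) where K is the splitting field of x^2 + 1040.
Gal(K/Q) = Z/2Z (cyclic of order 2)

x^2 + 1040 is irreducible over Q since -1040 is not a rational square. The splitting field Q(sqrt(-1040)) has degree 2 over Q, and its unique nontrivial automorphism is sqrt(-1040) ↦ -sqrt(-1040). Hence Gal(Q(sqrt(-1040))/Q) = Z/2Z.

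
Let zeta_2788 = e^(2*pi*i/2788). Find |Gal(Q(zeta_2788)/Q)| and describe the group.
|Gal(Q(zeta_2788)/Q)| = phi(2788) = 1280; group ≅ (Z/2788Z)^* ≅ Z/2Z × Z/16Z × Z/40Z

The n-th cyclotomic polynomial Φ_2788(x) is the minimal polynomial of zeta_2788 over Q and has degree phi(2788) = 1280. So Q(zeta_2788) is a degree-1280 Galois extension with Galois group (Z/2788Z)^*. By CRT, (Z/2788Z)^* ≅ (Z/4Z)^* × (Z/17Z)^* × (Z/41Z)^*. Each prime-power unit group is (Z/4Z)^* ≅ Z/2Z; (Z/17Z)^* ≅ Z/16Z; (Z/41Z)^* ≅ Z/40Z. Hence Gal(Q(zeta_2788)/Q) ≅ Z/2Z × Z/16Z × Z/40Z.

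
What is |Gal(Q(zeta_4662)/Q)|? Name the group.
|Gal(Q(zeta_4662)/Q)| = phi(4662) = 1296; group ≅ (Z/4662Z)^* ≅ Z/6Z × Z/6Z × Z/36Z

The n-th cyclotomic polynomial Φ_4662(x) is the minimal polynomial of zeta_4662 over Q and has degree phi(4662) = 1296. So Q(zeta_4662) is a degree-1296 Galois extension with Galois group (Z/4662Z)^*. By CRT, (Z/4662Z)^* ≅ (Z/2Z)^* × (Z/9Z)^* × (Z/7Z)^* × (Z/37Z)^*. Each prime-power unit group is (Z/2Z)^* ≅ trivial group (order 1); (Z/9Z)^* ≅ Z/6Z; (Z/7Z)^* ≅ Z/6Z; (Z/37Z)^* ≅ Z/36Z. Hence Gal(Q(zeta_4662)/Q) ≅ Z/6Z × Z/6Z × Z/36Z.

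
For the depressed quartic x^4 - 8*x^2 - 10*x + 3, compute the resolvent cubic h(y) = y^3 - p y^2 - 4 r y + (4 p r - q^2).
h(y) = y^3 + 8*y^2 - 12*y - 196

Identify coefficients: p = -8, q = -10, r = 3.
Plug into h(y) = y^3 - p y^2 - 4 r y + (4 p r - q^2):
  h(y) = y^3 - (-8) y^2 - 4*(3) y + (4*(-8)*(3) - (-10)^2)
       = y^3 + (8) y^2 + (-12) y + (-196).
Simplifying: h(y) = y^3 + 8*y^2 - 12*y - 196.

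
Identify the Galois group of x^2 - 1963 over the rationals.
Gal(K/Q) = Z/2Z (cyclic of order 2)

x^2 - 1963 is irreducible over Q since 1963 is not a rational square. The splitting field Q(sqrt(1963)) has degree 2 over Q, and its unique nontrivial automorphism is sqrt(1963) ↦ -sqrt(1963). Hence Gal(Q(sqrt(1963))/Q) = Z/2Z.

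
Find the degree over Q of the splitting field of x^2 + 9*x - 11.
[K:Q] = 2

The discriminant of x^2 + (9)*x + (-11) is b^2 - 4c = 81 - (-44) = 125. Since 125 is not a perfect square in Q, the polynomial is irreducible over Q. Its two roots generate a degree-2 extension, so [K:Q] = 2.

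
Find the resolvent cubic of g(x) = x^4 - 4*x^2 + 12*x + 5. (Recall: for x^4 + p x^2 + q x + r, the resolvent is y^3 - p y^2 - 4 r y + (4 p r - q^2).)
h(y) = y^3 + 4*y^2 - 20*y - 224

Identify coefficients: p = -4, q = 12, r = 5.
Plug into h(y) = y^3 - p y^2 - 4 r y + (4 p r - q^2):
  h(y) = y^3 - (-4) y^2 - 4*(5) y + (4*(-4)*(5) - (12)^2)
       = y^3 + (4) y^2 + (-20) y + (-224).
Simplifying: h(y) = y^3 + 4*y^2 - 20*y - 224.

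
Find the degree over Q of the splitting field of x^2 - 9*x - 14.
[K:Q] = 2

The discriminant of x^2 + (-9)*x + (-14) is b^2 - 4c = 81 - (-56) = 137. Since 137 is not a perfect square in Q, the polynomial is irreducible over Q. Its two roots generate a degree-2 extension, so [K:Q] = 2.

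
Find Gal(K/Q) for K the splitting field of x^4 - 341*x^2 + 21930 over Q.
Gal(K/Q) = V_4 (Klein four-group, Z/2Z × Z/2Z)

f factors as (x^2 - 255)(x^2 - 86), so the splitting field is K = Q(sqrt(255), sqrt(86)). The elements 255, 86, 21930 are all non-squares in Q, so sqrt(255) and sqrt(86) generate independent quadratic extensions. Thus [K:Q] = 4 and Gal(K/Q) is generated by the two order-2 automorphisms sqrt(255) ↦ -sqrt(255) and sqrt(86) ↦ -sqrt(86), giving V_4.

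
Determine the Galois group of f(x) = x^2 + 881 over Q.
Gal(K/Q) = Z/2Z (cyclic of order 2)

x^2 + 881 is irreducible over Q since -881 is not a rational square. The splitting field Q(sqrt(-881)) has degree 2 over Q, and its unique nontrivial automorphism is sqrt(-881) ↦ -sqrt(-881). Hence Gal(Q(sqrt(-881))/Q) = Z/2Z.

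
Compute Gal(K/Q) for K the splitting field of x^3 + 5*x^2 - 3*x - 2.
Gal(K/Q) = S_3 (symmetric group of order 6)

Compute the discriminant of x^3 + (5)*x^2 + (-3)*x + (-2): Δ = 1765. Since Δ is not a rational square, the Galois group is not contained in A_3; it must be the full S_3 (irreducibility of the cubic rules out anything smaller).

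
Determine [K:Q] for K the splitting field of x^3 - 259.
[K:Q] = 6

x^3 - 259 has one real root r = 259^(1/3) and two complex roots r*zeta_3, r*zeta_3^2 where zeta_3 = e^(2*pi*i/3). The splitting field is Q(r, zeta_3). [Q(r):Q] = 3 and [Q(zeta_3):Q] = 2 with gcd = 1, so [Q(r, zeta_3):Q] = 3 * 2 = 6.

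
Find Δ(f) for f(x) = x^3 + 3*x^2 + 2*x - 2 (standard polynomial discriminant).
Δ = -104

For x^3 + a x^2 + b x + c the discriminant is Δ = 18 a b c - 4 a^3 c + a^2 b^2 - 4 b^3 - 27 c^2.
Plug a = 3, b = 2, c = -2:
  18*(3)*(2)*(-2) - 4*(3)^3*(-2) + (3)^2*(2)^2 - 4*(2)^3 - 27*(-2)^2
  = -216 + (216) + 36 + (-32) + (-108)
  = -104.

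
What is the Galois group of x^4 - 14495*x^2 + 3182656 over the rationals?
Gal(K/Q) = Z/2Z (cyclic of order 2)

f factors as (x^2 - 223)(x^2 - 14272), so the splitting field is K = Q(sqrt(223), sqrt(14272)). The squarefree part of 223 is 223 and the squarefree part of 14272 is also 223, so sqrt(223) and sqrt(14272) are both rational multiples of sqrt(223). Hence Q(sqrt(223)) = Q(sqrt(14272)) = Q(sqrt(223)), and the splitting field collapses to a single degree-2 extension with Galois group Z/2Z.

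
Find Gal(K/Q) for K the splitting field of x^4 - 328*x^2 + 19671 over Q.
Gal(K/Q) = V_4 (Klein four-group, Z/2Z × Z/2Z)

f factors as (x^2 - 249)(x^2 - 79), so the splitting field is K = Q(sqrt(249), sqrt(79)). The elements 249, 79, 19671 are all non-squares in Q, so sqrt(249) and sqrt(79) generate independent quadratic extensions. Thus [K:Q] = 4 and Gal(K/Q) is generated by the two order-2 automorphisms sqrt(249) ↦ -sqrt(249) and sqrt(79) ↦ -sqrt(79), giving V_4.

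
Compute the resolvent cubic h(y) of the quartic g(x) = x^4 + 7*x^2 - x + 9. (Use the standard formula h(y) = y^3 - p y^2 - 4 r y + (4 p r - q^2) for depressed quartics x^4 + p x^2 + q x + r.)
h(y) = y^3 - 7*y^2 - 36*y + 251

Identify coefficients: p = 7, q = -1, r = 9.
Plug into h(y) = y^3 - p y^2 - 4 r y + (4 p r - q^2):
  h(y) = y^3 - (7) y^2 - 4*(9) y + (4*(7)*(9) - (-1)^2)
       = y^3 + (-7) y^2 + (-36) y + (251).
Simplifying: h(y) = y^3 - 7*y^2 - 36*y + 251.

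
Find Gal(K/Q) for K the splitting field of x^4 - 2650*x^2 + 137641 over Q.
Gal(K/Q) = Z/2Z (cyclic of order 2)

f factors as (x^2 - 53)(x^2 - 2597), so the splitting field is K = Q(sqrt(53), sqrt(2597)). The squarefree part of 53 is 53 and the squarefree part of 2597 is also 53, so sqrt(53) and sqrt(2597) are both rational multiples of sqrt(53). Hence Q(sqrt(53)) = Q(sqrt(2597)) = Q(sqrt(53)), and the splitting field collapses to a single degree-2 extension with Galois group Z/2Z.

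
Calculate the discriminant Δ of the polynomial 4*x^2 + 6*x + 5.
Δ = -44

For a quadratic a x^2 + b x + c the discriminant is Δ = b^2 - 4ac = (6)^2 - 4*(4)*(5) = 36 - (80) = -44.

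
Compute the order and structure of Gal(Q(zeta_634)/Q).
|Gal(Q(zeta_634)/Q)| = phi(634) = 316; group ≅ (Z/634Z)^* ≅ Z/316Z

The n-th cyclotomic polynomial Φ_634(x) is the minimal polynomial of zeta_634 over Q and has degree phi(634) = 316. So Q(zeta_634) is a degree-316 Galois extension with Galois group (Z/634Z)^*. By CRT, (Z/634Z)^* ≅ (Z/2Z)^* × (Z/317Z)^*. Each prime-power unit group is (Z/2Z)^* ≅ trivial group (order 1); (Z/317Z)^* ≅ Z/316Z. Hence Gal(Q(zeta_634)/Q) ≅ Z/316Z.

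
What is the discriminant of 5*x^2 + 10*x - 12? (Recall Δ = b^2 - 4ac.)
Δ = 340

For a quadratic a x^2 + b x + c the discriminant is Δ = b^2 - 4ac = (10)^2 - 4*(5)*(-12) = 100 - (-240) = 340.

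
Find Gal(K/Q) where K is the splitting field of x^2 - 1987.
Gal(K/Q) = Z/2Z (cyclic of order 2)

x^2 - 1987 is irreducible over Q since 1987 is not a rational square. The splitting field Q(sqrt(1987)) has degree 2 over Q, and its unique nontrivial automorphism is sqrt(1987) ↦ -sqrt(1987). Hence Gal(Q(sqrt(1987))/Q) = Z/2Z.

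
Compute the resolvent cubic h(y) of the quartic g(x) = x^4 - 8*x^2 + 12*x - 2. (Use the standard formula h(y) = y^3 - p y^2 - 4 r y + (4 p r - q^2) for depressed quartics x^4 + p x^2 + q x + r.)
h(y) = y^3 + 8*y^2 + 8*y - 80

Identify coefficients: p = -8, q = 12, r = -2.
Plug into h(y) = y^3 - p y^2 - 4 r y + (4 p r - q^2):
  h(y) = y^3 - (-8) y^2 - 4*(-2) y + (4*(-8)*(-2) - (12)^2)
       = y^3 + (8) y^2 + (8) y + (-80).
Simplifying: h(y) = y^3 + 8*y^2 + 8*y - 80.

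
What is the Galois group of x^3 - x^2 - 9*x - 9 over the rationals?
Gal(K/Q) = S_3 (symmetric group of order 6)

Compute the discriminant of x^3 + (-1)*x^2 + (-9)*x + (-9): Δ = -684. Since Δ is not a rational square, the Galois group is not contained in A_3; it must be the full S_3 (irreducibility of the cubic rules out anything smaller).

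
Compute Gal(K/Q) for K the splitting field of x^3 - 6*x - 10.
Gal(K/Q) = S_3 (symmetric group of order 6)

Compute the discriminant of x^3 + (0)*x^2 + (-6)*x + (-10): Δ = -1836. Since Δ is not a rational square, the Galois group is not contained in A_3; it must be the full S_3 (irreducibility of the cubic rules out anything smaller).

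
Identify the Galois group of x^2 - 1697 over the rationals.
Gal(K/Q) = Z/2Z (cyclic of order 2)

x^2 - 1697 is irreducible over Q since 1697 is not a rational square. The splitting field Q(sqrt(1697)) has degree 2 over Q, and its unique nontrivial automorphism is sqrt(1697) ↦ -sqrt(1697). Hence Gal(Q(sqrt(1697))/Q) = Z/2Z.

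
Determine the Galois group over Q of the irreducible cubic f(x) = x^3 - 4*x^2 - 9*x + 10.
Gal(K/Q) = S_3 (symmetric group of order 6)

Compute the discriminant of x^3 + (-4)*x^2 + (-9)*x + (10): Δ = 10552. Since Δ is not a rational square, the Galois group is not contained in A_3; it must be the full S_3 (irreducibility of the cubic rules out anything smaller).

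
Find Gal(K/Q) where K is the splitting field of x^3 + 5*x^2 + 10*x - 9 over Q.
Gal(K/Q) = S_3 (symmetric group of order 6)

Compute the discriminant of x^3 + (5)*x^2 + (10)*x + (-9): Δ = -7287. Since Δ is not a rational square, the Galois group is not contained in A_3; it must be the full S_3 (irreducibility of the cubic rules out anything smaller).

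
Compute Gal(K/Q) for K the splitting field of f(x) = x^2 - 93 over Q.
Gal(K/Q) = Z/2Z (cyclic of order 2)

x^2 - 93 is irreducible over Q since 93 is not a rational square. The splitting field Q(sqrt(93)) has degree 2 over Q, and its unique nontrivial automorphism is sqrt(93) ↦ -sqrt(93). Hence Gal(Q(sqrt(93))/Q) = Z/2Z.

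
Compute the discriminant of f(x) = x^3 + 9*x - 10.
Δ = -5616

For a depressed cubic x^3 + p x + q the discriminant is Δ = -4 p^3 - 27 q^2 = -4*(9)^3 - 27*(-10)^2 = -2916 - 2700 = -5616.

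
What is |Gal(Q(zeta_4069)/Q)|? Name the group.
|Gal(Q(zeta_4069)/Q)| = phi(4069) = 3744; group ≅ (Z/4069Z)^* ≅ Z/12Z × Z/312Z

The n-th cyclotomic polynomial Φ_4069(x) is the minimal polynomial of zeta_4069 over Q and has degree phi(4069) = 3744. So Q(zeta_4069) is a degree-3744 Galois extension with Galois group (Z/4069Z)^*. By CRT, (Z/4069Z)^* ≅ (Z/13Z)^* × (Z/313Z)^*. Each prime-power unit group is (Z/13Z)^* ≅ Z/12Z; (Z/313Z)^* ≅ Z/312Z. Hence Gal(Q(zeta_4069)/Q) ≅ Z/12Z × Z/312Z.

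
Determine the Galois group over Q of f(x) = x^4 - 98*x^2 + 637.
Gal(K/Q) = V_4 (Klein four-group, Z/2Z × Z/2Z)

f factors as (x^2 - 91)(x^2 - 7), so the splitting field is K = Q(sqrt(91), sqrt(7)). The elements 91, 7, 637 are all non-squares in Q, so sqrt(91) and sqrt(7) generate independent quadratic extensions. Thus [K:Q] = 4 and Gal(K/Q) is generated by the two order-2 automorphisms sqrt(91) ↦ -sqrt(91) and sqrt(7) ↦ -sqrt(7), giving V_4.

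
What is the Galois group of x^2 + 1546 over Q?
Gal(K/Q) = Z/2Z (cyclic of order 2)

x^2 + 1546 is irreducible over Q since -1546 is not a rational square. The splitting field Q(sqrt(-1546)) has degree 2 over Q, and its unique nontrivial automorphism is sqrt(-1546) ↦ -sqrt(-1546). Hence Gal(Q(sqrt(-1546))/Q) = Z/2Z.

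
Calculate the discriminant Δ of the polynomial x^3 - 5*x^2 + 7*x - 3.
Δ = 0

For x^3 + a x^2 + b x + c the discriminant is Δ = 18 a b c - 4 a^3 c + a^2 b^2 - 4 b^3 - 27 c^2.
Plug a = -5, b = 7, c = -3:
  18*(-5)*(7)*(-3) - 4*(-5)^3*(-3) + (-5)^2*(7)^2 - 4*(7)^3 - 27*(-3)^2
  = 1890 + (-1500) + 1225 + (-1372) + (-243)
  = 0.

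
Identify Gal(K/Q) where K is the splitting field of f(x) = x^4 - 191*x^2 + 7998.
Gal(K/Q) = V_4 (Klein four-group, Z/2Z × Z/2Z)

f factors as (x^2 - 62)(x^2 - 129), so the splitting field is K = Q(sqrt(62), sqrt(129)). The elements 62, 129, 7998 are all non-squares in Q, so sqrt(62) and sqrt(129) generate independent quadratic extensions. Thus [K:Q] = 4 and Gal(K/Q) is generated by the two order-2 automorphisms sqrt(62) ↦ -sqrt(62) and sqrt(129) ↦ -sqrt(129), giving V_4.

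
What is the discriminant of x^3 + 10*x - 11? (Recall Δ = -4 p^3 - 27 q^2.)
Δ = -7267

For a depressed cubic x^3 + p x + q the discriminant is Δ = -4 p^3 - 27 q^2 = -4*(10)^3 - 27*(-11)^2 = -4000 - 3267 = -7267.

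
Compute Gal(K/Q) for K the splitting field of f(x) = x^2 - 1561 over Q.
Gal(K/Q) = Z/2Z (cyclic of order 2)

x^2 - 1561 is irreducible over Q since 1561 is not a rational square. The splitting field Q(sqrt(1561)) has degree 2 over Q, and its unique nontrivial automorphism is sqrt(1561) ↦ -sqrt(1561). Hence Gal(Q(sqrt(1561))/Q) = Z/2Z.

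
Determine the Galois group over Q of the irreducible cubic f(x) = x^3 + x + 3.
Gal(K/Q) = S_3 (symmetric group of order 6)

Compute the discriminant of x^3 + (0)*x^2 + (1)*x + (3): Δ = -247. Since Δ is not a rational square, the Galois group is not contained in A_3; it must be the full S_3 (irreducibility of the cubic rules out anything smaller).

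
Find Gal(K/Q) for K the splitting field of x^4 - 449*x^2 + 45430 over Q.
Gal(K/Q) = V_4 (Klein four-group, Z/2Z × Z/2Z)

f factors as (x^2 - 295)(x^2 - 154), so the splitting field is K = Q(sqrt(295), sqrt(154)). The elements 295, 154, 45430 are all non-squares in Q, so sqrt(295) and sqrt(154) generate independent quadratic extensions. Thus [K:Q] = 4 and Gal(K/Q) is generated by the two order-2 automorphisms sqrt(295) ↦ -sqrt(295) and sqrt(154) ↦ -sqrt(154), giving V_4.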